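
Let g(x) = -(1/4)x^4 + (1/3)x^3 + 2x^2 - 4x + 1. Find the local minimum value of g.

g'(x) = -x^3 + x^2 + 4x - 4 = 0 at x = -2, 1, 2.
Since g''(x) = -3x^2 + 2x + 4, we get g''(-2) = -12 < 0 ⇒ local maximum; g''(1) = 3 > 0 ⇒ local minimum; g''(2) = -4 < 0 ⇒ local maximum.
So the local minimum value is g(1) = -11/12.

-11/12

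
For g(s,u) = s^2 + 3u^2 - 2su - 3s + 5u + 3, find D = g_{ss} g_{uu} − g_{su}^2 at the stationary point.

∂g/∂s = 2s - 2u - 3 = 0 and ∂g/∂u = -2s + 6u + 5 = 0, so (s, u) = (1, -1/2).
The Hessian has g_{ss} = 2, g_{uu} = 6, g_{su} = -2, giving D = 8 > 0 with g_{ss} > 0, so the point is a local minimum.
D = (2)·(6) − (-2)^2 = 8.

8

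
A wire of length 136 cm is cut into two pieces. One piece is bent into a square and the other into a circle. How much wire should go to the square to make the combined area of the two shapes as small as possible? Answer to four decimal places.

Let x be the length used for the square. Square side x/4; circle radius (136−x)/(2π).
A(x) = (x/4)² + π·((136−x)/(2π))² = x²/16 + (136−x)²/(4π) for 0 ≤ x ≤ 136. A'(x) = x/8 − (136−x)/(2π) = 0 gives x = 4·136/(π+4) ≈ 76.1735.
A'' = 1/8 + 1/(2π) > 0, so this gives the minimum combined area; x ≈ 76.1735 cm to the square.

76.1735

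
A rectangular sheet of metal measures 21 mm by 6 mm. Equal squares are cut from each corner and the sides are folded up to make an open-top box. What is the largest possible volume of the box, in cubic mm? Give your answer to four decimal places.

With cut size x, the volume is V(x) = x(21 − 2x)(6 − 2x) for 0 < x < 3.
V'(x) = 12x^2 − 108x + 126. Setting V'(x) = 0 gives x ≈ 1.3775 (the root in (0, 3)).
V''(x) = 24x − 108 is negative there, so this is the maximum; V ≈ 81.5549.

81.5549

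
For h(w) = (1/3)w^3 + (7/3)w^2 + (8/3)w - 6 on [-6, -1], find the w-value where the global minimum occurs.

h'(w) = w^2 + (14/3)w + 8/3, whose only zero in [-6, -1] is w = -4.
Candidates: h(-6) = -10; h(-4) = -2/3; h(-1) = -20/3.
The minimum over the interval is -10, attained at w = -6.

-6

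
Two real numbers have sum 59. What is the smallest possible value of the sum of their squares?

3481/2

With a + b = 59, a^2 + b^2 = a^2 + (59 − a)^2.
The derivative 2a − 2(59 − a) = 4a − 118 vanishes at a = 59/2; second derivative 4 > 0, a minimum.
The minimum is 2·(59/2)^2 = 3481/2.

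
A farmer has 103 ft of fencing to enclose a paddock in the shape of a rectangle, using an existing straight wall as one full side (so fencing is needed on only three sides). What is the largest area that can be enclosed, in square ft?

10609/8

Let the sides perpendicular to the wall have length x and the parallel side y, so 2x + y = 103 and the area is A = xy = x(103 − 2x).
A'(x) = 103 − 4x = 0 gives x = 103/4, and A''(x) = −4 < 0 confirms a maximum.
Then y = 103 − 2·103/4 = 103/2 and A = 10609/8.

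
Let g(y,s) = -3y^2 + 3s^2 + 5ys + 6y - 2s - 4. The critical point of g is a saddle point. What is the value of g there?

∂g/∂y = -6y + 5s + 6 = 0 and ∂g/∂s = 5y + 6s - 2 = 0, so (y, s) = (46/61, -18/61).
The Hessian has g_{yy} = -6, g_{ss} = 6, g_{ys} = 5, giving D = -61 < 0, so the point is a saddle point.
g(46/61, -18/61) = -88/61.

-88/61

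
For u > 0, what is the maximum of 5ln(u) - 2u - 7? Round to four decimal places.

-7.4185

g'(u) = 5/u − 2 = 0 gives u = 5/2.
g''(u) = -5/u², which is negative for u > 0, so this is a local maximum.
g(5/2) = 5·ln(5/2) - 5 - 7 ≈ -7.4185.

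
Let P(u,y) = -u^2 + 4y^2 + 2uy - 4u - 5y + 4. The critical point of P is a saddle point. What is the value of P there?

∂P/∂u = -2u + 2y - 4 = 0 and ∂P/∂y = 2u + 8y - 5 = 0, so (u, y) = (-11/10, 9/10).
The Hessian has P_{uu} = -2, P_{yy} = 8, P_{uy} = 2, giving D = -20 < 0, so the point is a saddle point.
P(-11/10, 9/10) = 79/20.

79/20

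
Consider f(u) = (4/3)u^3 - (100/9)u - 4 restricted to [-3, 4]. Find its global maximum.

Differentiating, f'(u) = 4u^2 - 100/9; which vanishes at u = -5/3 and u = 5/3.
Evaluating at the critical points and endpoints: f(-3) = -20/3; f(-5/3) = 676/81; f(5/3) = -1324/81; f(4) = 332/9.
So the maximum is f(4) = 332/9.

332/9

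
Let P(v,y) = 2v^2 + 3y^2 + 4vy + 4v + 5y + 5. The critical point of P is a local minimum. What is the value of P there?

∂P/∂v = 4v + 4y + 4 = 0 and ∂P/∂y = 4v + 6y + 5 = 0, so (v, y) = (-1/2, -1/2).
The Hessian has P_{vv} = 4, P_{yy} = 6, P_{vy} = 4, giving D = 8 > 0 with P_{vv} > 0, so the point is a local minimum.
P(-1/2, -1/2) = 11/4.

11/4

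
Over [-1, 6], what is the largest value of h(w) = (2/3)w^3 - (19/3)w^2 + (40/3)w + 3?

899/81

The derivative is 2w^2 - (38/3)w + 40/3, which vanishes at w = 4/3 and w = 5.
Evaluating at the critical points and endpoints: h(-1) = -52/3, h(4/3) = 899/81, h(5) = -16/3, h(6) = -1.
So the maximum is h(4/3) = 899/81.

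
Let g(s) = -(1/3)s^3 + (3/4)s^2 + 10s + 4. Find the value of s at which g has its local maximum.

4

g'(s) = -s^2 + (3/2)s + 10 = 0 at s = -5/2, 4.
Second-derivative test with g''(s) = -2s + 3/2: g''(-5/2) = 13/2 > 0 ⇒ local minimum; g''(4) = -13/2 < 0 ⇒ local maximum.
So the local maximum value is g(4) = 104/3.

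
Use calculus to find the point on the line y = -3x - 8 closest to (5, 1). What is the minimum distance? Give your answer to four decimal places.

7.5895

Minimize D(x)^2 = (x - 5)^2 + (-3x - 9)^2.
d/dx[D^2] = 2(x - 5) + 2·(-3)·(-3x - 9) = 0 ⇒ x = -11/5.
Then y = -7/5 and the distance is √(288/5) ≈ 7.5895.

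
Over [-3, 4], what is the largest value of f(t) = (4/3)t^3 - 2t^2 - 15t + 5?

The derivative is 4t^2 - 4t - 15, which vanishes at t = -3/2 and t = 5/2.
Candidates: f(-3) = -4; f(-3/2) = 37/2; f(5/2) = -145/6; f(4) = -5/3.
The maximum over the interval is 37/2, attained at t = -3/2.

37/2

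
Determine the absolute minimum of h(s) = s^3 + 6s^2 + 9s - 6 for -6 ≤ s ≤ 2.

Differentiating, h'(s) = 3s^2 + 12s + 9; which vanishes at s = -3 and s = -1.
Candidates: h(-6) = -60; h(-3) = -6; h(-1) = -10; h(2) = 44.
Hence the absolute minimum is -60 at s = -6.

-60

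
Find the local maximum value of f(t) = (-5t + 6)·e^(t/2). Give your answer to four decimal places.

6.7032

f'(t) = (-5)·e^(t/2) + (-5t + 6)·(1/2)·e^(t/2) = (-(5/2)t - 2)·e^(t/2). Since e^(t/2) > 0, the only critical point is t = -4/5.
f''(-4/5) has the same sign as -5/2 < 0, so this is a local maximum.
f(-4/5) = (10)·e^(-2/5) ≈ 6.7032.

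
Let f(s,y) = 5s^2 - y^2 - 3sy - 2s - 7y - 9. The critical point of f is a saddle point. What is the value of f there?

22/29

∂f/∂s = 10s - 3y - 2 = 0 and ∂f/∂y = -3s - 2y - 7 = 0, so (s, y) = (-17/29, -76/29).
The Hessian has f_{ss} = 10, f_{yy} = -2, f_{sy} = -3, giving D = -29 < 0, so the point is a saddle point.
f(-17/29, -76/29) = 22/29.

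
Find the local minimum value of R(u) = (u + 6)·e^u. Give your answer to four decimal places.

Differentiating with the product rule gives R'(u) = (u + 7)·e^u. Since e^u > 0, the only critical point is u = -7.
R''(-7) has the same sign as 1 > 0, so this is a local minimum.
R(-7) = (-1)·e^(-7) ≈ -0.0009.

-0.0009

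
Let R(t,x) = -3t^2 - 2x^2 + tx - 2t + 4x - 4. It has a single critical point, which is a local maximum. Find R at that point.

∂R/∂t = -6t + x - 2 = 0 and ∂R/∂x = t - 4x + 4 = 0, so (t, x) = (-4/23, 22/23).
The Hessian has R_{tt} = -6, R_{xx} = -4, R_{tx} = 1, giving D = 23 > 0 with R_{tt} < 0, so the point is a local maximum.
R(-4/23, 22/23) = -44/23.

-44/23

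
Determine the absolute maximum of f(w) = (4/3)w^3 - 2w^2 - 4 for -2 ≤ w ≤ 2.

The derivative is 4w^2 - 4w, which vanishes at w = 0 and w = 1.
Candidates: f(-2) = -68/3, f(0) = -4, f(1) = -14/3, f(2) = -4/3.
The maximum over the interval is -4/3, attained at w = 2.

-4/3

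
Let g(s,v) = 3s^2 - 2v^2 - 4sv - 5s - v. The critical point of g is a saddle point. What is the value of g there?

-27/40

∂g/∂s = 6s - 4v - 5 = 0 and ∂g/∂v = -4s - 4v - 1 = 0, so (s, v) = (2/5, -13/20).
The Hessian has g_{ss} = 6, g_{vv} = -4, g_{sv} = -4, giving D = -40 < 0, so the point is a saddle point.
g(2/5, -13/20) = -27/40.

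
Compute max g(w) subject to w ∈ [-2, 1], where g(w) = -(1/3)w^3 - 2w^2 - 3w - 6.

The derivative is -w^2 - 4w - 3, whose only zero in [-2, 1] is w = -1.
Candidates: g(-2) = -16/3; g(-1) = -14/3; g(1) = -34/3.
The maximum over the interval is -14/3, attained at w = -1.

-14/3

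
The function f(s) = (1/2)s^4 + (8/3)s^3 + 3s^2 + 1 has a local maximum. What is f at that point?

f'(s) = 2s^3 + 8s^2 + 6s. Setting f'(s) = 0 gives s ∈ {-3, -1, 0}.
Second-derivative test with f''(s) = 6s^2 + 16s + 6: f''(-3) = 12 > 0 ⇒ local minimum; f''(-1) = -4 < 0 ⇒ local maximum; f''(0) = 6 > 0 ⇒ local minimum.
Thus f has its local maximum at s = -1, with value 11/6.

11/6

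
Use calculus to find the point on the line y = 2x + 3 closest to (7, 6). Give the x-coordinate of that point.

13/5

Minimize D(x)^2 = (x - 7)^2 + (2x - 3)^2.
d/dx[D^2] = 2(x - 7) + 2·2·(2x - 3) = 0 ⇒ x = 13/5.
Then y = 41/5 and the distance is √(121/5) ≈ 4.9193.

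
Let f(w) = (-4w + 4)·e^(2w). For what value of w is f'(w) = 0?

Differentiating with the product rule gives f'(w) = (-8w + 4)·e^(2w). Since e^(2w) > 0, the only critical point is w = 1/2.
f''(1/2) has the same sign as -8 < 0, so this is a local maximum.
f(1/2) = (2)·e^(1) ≈ 5.4366.

1/2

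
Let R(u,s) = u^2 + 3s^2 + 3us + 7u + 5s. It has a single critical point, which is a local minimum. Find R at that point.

-67/3

∂R/∂u = 2u + 3s + 7 = 0 and ∂R/∂s = 3u + 6s + 5 = 0, so (u, s) = (-9, 11/3).
The Hessian has R_{uu} = 2, R_{ss} = 6, R_{us} = 3, giving D = 3 > 0 with R_{uu} > 0, so the point is a local minimum.
R(-9, 11/3) = -67/3.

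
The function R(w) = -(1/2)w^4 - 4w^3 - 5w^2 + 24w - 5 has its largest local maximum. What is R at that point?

19/2

R'(w) = -2w^3 - 12w^2 - 10w + 24. Setting R'(w) = 0 gives w ∈ {-4, -3, 1}.
Since R''(w) = -6w^2 - 24w - 10, we get R''(-4) = -10 < 0 ⇒ local maximum; R''(-3) = 8 > 0 ⇒ local minimum; R''(1) = -40 < 0 ⇒ local maximum.
Thus R has its largest local maximum at w = 1, with value 19/2.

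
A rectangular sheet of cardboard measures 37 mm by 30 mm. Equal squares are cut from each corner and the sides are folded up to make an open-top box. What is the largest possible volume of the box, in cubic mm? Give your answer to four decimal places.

With cut size x, the volume is V(x) = x(37 − 2x)(30 − 2x) for 0 < x < 15.
V'(x) = 12x^2 − 268x + 1110. Setting V'(x) = 0 gives x ≈ 5.4927 (the root in (0, 15)).
V''(x) = 24x − 268 is negative there, so this is the maximum; V ≈ 2717.0037.

2717.0037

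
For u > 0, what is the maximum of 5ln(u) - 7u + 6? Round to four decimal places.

h'(u) = 5/u − 7 = 0 gives u = 5/7.
h''(u) = -5/u², which is negative for u > 0, so this is a local maximum.
h(5/7) = 5·ln(5/7) - 5 + 6 ≈ -0.6824.

-0.6824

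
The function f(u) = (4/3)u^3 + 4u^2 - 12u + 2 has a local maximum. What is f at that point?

f'(u) = 4u^2 + 8u - 12. Setting f'(u) = 0 gives u ∈ {-3, 1}.
f''(u) = 8u + 8. f''(-3) = -16 < 0 ⇒ local maximum; f''(1) = 16 > 0 ⇒ local minimum.
Thus f has its local maximum at u = -3, with value 38.

38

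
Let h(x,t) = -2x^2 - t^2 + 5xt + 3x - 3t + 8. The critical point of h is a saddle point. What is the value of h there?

∂h/∂x = -4x + 5t + 3 = 0 and ∂h/∂t = 5x - 2t - 3 = 0, so (x, t) = (9/17, -3/17).
The Hessian has h_{xx} = -4, h_{tt} = -2, h_{xt} = 5, giving D = -17 < 0, so the point is a saddle point.
h(9/17, -3/17) = 154/17.

154/17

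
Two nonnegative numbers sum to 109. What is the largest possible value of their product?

11881/4

With x + y = 109, the product is P(x) = x(109 − x).
P'(x) = 109 − 2x = 0 gives x = 109/2; P'' = −2 < 0, so this is the maximum.
P = 109/2·109/2 = 11881/4.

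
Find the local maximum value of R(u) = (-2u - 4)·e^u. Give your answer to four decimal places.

0.0996

By the product rule, R'(u) = (-2u - 6)·e^u. Since e^u > 0, the only critical point is u = -3.
R''(-3) has the same sign as -2 < 0, so this is a local maximum.
R(-3) = (2)·e^(-3) ≈ 0.0996.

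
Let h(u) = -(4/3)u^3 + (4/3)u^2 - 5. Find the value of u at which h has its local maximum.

Critical points: h'(u) = -4u^2 + (8/3)u vanishes at u = 0, 2/3.
h''(u) = -8u + 8/3. h''(0) = 8/3 > 0 ⇒ local minimum; h''(2/3) = -8/3 < 0 ⇒ local maximum.
The local maximum is h(2/3) = -389/81.

2/3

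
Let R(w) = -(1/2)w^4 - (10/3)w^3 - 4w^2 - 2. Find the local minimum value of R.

-19/6

R'(w) = -2w^3 - 10w^2 - 8w = 0 at w = -4, -1, 0.
Since R''(w) = -6w^2 - 20w - 8, we get R''(-4) = -24 < 0 ⇒ local maximum; R''(-1) = 6 > 0 ⇒ local minimum; R''(0) = -8 < 0 ⇒ local maximum.
The local minimum is R(-1) = -19/6.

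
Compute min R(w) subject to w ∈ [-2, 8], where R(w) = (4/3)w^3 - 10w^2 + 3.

-241/3

R'(w) = 4w^2 - 20w, which vanishes at w = 0 and w = 5.
Evaluating at the critical points and endpoints: R(-2) = -143/3,  R(0) = 3,  R(5) = -241/3,  R(8) = 137/3.
So the minimum is R(5) = -241/3.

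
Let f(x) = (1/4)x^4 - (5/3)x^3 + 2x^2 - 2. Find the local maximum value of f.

-17/12

f'(x) = x^3 - 5x^2 + 4x. Setting f'(x) = 0 gives x ∈ {0, 1, 4}.
Second-derivative test with f''(x) = 3x^2 - 10x + 4: f''(0) = 4 > 0 ⇒ local minimum; f''(1) = -3 < 0 ⇒ local maximum; f''(4) = 12 > 0 ⇒ local minimum.
So the local maximum value is f(1) = -17/12.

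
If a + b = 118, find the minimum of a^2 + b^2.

With a + b = 118, a^2 + b^2 = a^2 + (118 − a)^2.
The derivative 2a − 2(118 − a) = 4a − 236 vanishes at a = 59; second derivative 4 > 0, a minimum.
The minimum is 2·(59)^2 = 6962.

6962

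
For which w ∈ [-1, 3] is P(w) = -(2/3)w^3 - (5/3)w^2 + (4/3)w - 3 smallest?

3

The derivative is -2w^2 - (10/3)w + 4/3, whose only zero in [-1, 3] is w = 1/3.
Evaluating at the critical points and endpoints: P(-1) = -16/3; P(1/3) = -224/81; P(3) = -32.
Hence the absolute minimum is -32 at w = 3.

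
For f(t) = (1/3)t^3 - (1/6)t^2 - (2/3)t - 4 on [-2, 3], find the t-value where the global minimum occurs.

Differentiating, f'(t) = t^2 - (1/3)t - 2/3; which vanishes at t = -2/3 and t = 1.
Compare values at every candidate in [-2, 3]: f(-2) = -6; f(-2/3) = -302/81; f(1) = -9/2; f(3) = 3/2.
So the minimum is f(-2) = -6.

-2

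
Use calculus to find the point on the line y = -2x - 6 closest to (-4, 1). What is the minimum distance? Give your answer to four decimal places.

Minimize D(x)^2 = (x + 4)^2 + (-2x - 7)^2.
d/dx[D^2] = 2(x + 4) + 2·(-2)·(-2x - 7) = 0 ⇒ x = -18/5.
Then y = 6/5 and the distance is √(1/5) ≈ 0.4472.

0.4472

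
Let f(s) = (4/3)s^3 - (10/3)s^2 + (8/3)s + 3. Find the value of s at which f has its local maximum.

2/3

f'(s) = 4s^2 - (20/3)s + 8/3. Setting f'(s) = 0 gives s ∈ {2/3, 1}.
Second-derivative test with f''(s) = 8s - 20/3: f''(2/3) = -4/3 < 0 ⇒ local maximum; f''(1) = 4/3 > 0 ⇒ local minimum.
So the local maximum value is f(2/3) = 299/81.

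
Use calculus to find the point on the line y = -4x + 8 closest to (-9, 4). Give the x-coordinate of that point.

7/17

Minimize D(x)^2 = (x + 9)^2 + (-4x + 4)^2.
d/dx[D^2] = 2(x + 9) + 2·(-4)·(-4x + 4) = 0 ⇒ x = 7/17.
Then y = 108/17 and the distance is √(1600/17) ≈ 9.7014.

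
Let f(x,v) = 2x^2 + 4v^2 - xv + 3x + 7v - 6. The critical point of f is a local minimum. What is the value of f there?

-11

∂f/∂x = 4x - v + 3 = 0 and ∂f/∂v = -x + 8v + 7 = 0, so (x, v) = (-1, -1).
The Hessian has f_{xx} = 4, f_{vv} = 8, f_{xv} = -1, giving D = 31 > 0 with f_{xx} > 0, so the point is a local minimum.
f(-1, -1) = -11.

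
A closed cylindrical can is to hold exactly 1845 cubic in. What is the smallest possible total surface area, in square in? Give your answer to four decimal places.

832.7452

With radius r and height h, πr²h = 1845 so h = 1845/(πr²), and S(r) = 2πr² + 2πrh = 2πr² + 2·1845/r.
S'(r) = 4πr − 2·1845/r² = 0 ⇒ r³ = 1845/(2π), so r ≈ 6.6467 and h = 2r ≈ 13.2934.
S''(r) = 4π + 4·1845/r³ > 0, so this is the minimum; S ≈ 832.7452.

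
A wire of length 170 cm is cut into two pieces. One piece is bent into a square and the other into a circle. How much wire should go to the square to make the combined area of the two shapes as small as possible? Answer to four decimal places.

Let x be the length used for the square. Square side x/4; circle radius (170−x)/(2π).
A(x) = (x/4)² + π·((170−x)/(2π))² = x²/16 + (170−x)²/(4π) for 0 ≤ x ≤ 170. A'(x) = x/8 − (170−x)/(2π) = 0 gives x = 4·170/(π+4) ≈ 95.2169.
A'' = 1/8 + 1/(2π) > 0, so this gives the minimum combined area; x ≈ 95.2169 cm to the square.

95.2169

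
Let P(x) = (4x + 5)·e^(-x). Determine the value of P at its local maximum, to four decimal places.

P'(x) = 4·e^(-x) + (4x + 5)·(-1)·e^(-x) = (-4x - 1)·e^(-x). Since e^(-x) > 0, the only critical point is x = -1/4.
P''(-1/4) has the same sign as -4 < 0, so this is a local maximum.
P(-1/4) = (4)·e^(1/4) ≈ 5.1361.

5.1361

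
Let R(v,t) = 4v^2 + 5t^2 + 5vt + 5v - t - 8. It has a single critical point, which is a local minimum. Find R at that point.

-54/5

∂R/∂v = 8v + 5t + 5 = 0 and ∂R/∂t = 5v + 10t - 1 = 0, so (v, t) = (-1, 3/5).
The Hessian has R_{vv} = 8, R_{tt} = 10, R_{vt} = 5, giving D = 55 > 0 with R_{vv} > 0, so the point is a local minimum.
R(-1, 3/5) = -54/5.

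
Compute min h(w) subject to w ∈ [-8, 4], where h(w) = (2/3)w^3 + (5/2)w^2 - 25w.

Differentiating, h'(w) = 2w^2 + 5w - 25; which vanishes at w = -5 and w = 5/2.
Evaluating at the critical points and endpoints: h(-8) = 56/3,  h(-5) = 625/6,  h(5/2) = -875/24,  h(4) = -52/3.
The minimum over the interval is -875/24, attained at w = 5/2.

-875/24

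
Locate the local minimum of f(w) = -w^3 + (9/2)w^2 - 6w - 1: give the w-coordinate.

f'(w) = -3w^2 + 9w - 6 = 0 at w = 1, 2.
f''(w) = -6w + 9. f''(1) = 3 > 0 ⇒ local minimum; f''(2) = -3 < 0 ⇒ local maximum.
Thus f has its local minimum at w = 1, with value -7/2.

1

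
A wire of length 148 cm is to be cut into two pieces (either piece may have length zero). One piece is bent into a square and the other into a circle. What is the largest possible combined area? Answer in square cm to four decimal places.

Let x be the length used for the square. Square side x/4; circle radius (148−x)/(2π).
A(x) = (x/4)² + π·((148−x)/(2π))² = x²/16 + (148−x)²/(4π) for 0 ≤ x ≤ 148. A'(x) = x/8 − (148−x)/(2π) = 0 gives x = 4·148/(π+4) ≈ 82.8947.
A'' > 0, so the interior critical point is a minimum; the maximum is at an endpoint. A(0) = 1743.0649 and A(148) = 1369.0000, so the largest area is 1743.0649.

1743.0649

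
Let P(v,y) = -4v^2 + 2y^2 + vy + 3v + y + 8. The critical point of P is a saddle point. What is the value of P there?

25/3

∂P/∂v = -8v + y + 3 = 0 and ∂P/∂y = v + 4y + 1 = 0, so (v, y) = (1/3, -1/3).
The Hessian has P_{vv} = -8, P_{yy} = 4, P_{vy} = 1, giving D = -33 < 0, so the point is a saddle point.
P(1/3, -1/3) = 25/3.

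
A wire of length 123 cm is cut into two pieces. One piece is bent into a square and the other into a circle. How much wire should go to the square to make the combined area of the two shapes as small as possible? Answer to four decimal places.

Let x be the length used for the square. Square side x/4; circle radius (123−x)/(2π).
A(x) = (x/4)² + π·((123−x)/(2π))² = x²/16 + (123−x)²/(4π) for 0 ≤ x ≤ 123. A'(x) = x/8 − (123−x)/(2π) = 0 gives x = 4·123/(π+4) ≈ 68.8922.
A'' = 1/8 + 1/(2π) > 0, so this gives the minimum combined area; x ≈ 68.8922 cm to the square.

68.8922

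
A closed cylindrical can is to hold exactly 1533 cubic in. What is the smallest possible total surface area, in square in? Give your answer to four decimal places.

735.9969

With radius r and height h, πr²h = 1533 so h = 1533/(πr²), and S(r) = 2πr² + 2πrh = 2πr² + 2·1533/r.
S'(r) = 4πr − 2·1533/r² = 0 ⇒ r³ = 1533/(2π), so r ≈ 6.2487 and h = 2r ≈ 12.4973.
S''(r) = 4π + 4·1533/r³ > 0, so this is the minimum; S ≈ 735.9969.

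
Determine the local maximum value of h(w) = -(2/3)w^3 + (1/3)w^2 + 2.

h'(w) = -2w^2 + (2/3)w. Setting h'(w) = 0 gives w ∈ {0, 1/3}.
Since h''(w) = -4w + 2/3, we get h''(0) = 2/3 > 0 ⇒ local minimum; h''(1/3) = -2/3 < 0 ⇒ local maximum.
Thus h has its local maximum at w = 1/3, with value 163/81.

163/81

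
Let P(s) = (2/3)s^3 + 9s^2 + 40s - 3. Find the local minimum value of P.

-185/3

P'(s) = 2s^2 + 18s + 40. Setting P'(s) = 0 gives s ∈ {-5, -4}.
Second-derivative test with P''(s) = 4s + 18: P''(-5) = -2 < 0 ⇒ local maximum; P''(-4) = 2 > 0 ⇒ local minimum.
The local minimum is P(-4) = -185/3.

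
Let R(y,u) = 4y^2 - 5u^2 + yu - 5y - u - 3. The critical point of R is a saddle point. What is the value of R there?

-41/9

∂R/∂y = 8y + u - 5 = 0 and ∂R/∂u = y - 10u - 1 = 0, so (y, u) = (17/27, -1/27).
The Hessian has R_{yy} = 8, R_{uu} = -10, R_{yu} = 1, giving D = -81 < 0, so the point is a saddle point.
R(17/27, -1/27) = -41/9.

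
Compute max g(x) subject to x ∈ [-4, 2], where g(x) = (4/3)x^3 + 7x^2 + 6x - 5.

g'(x) = 4x^2 + 14x + 6, which vanishes at x = -3 and x = -1/2.
Candidates: g(-4) = -7/3; g(-3) = 4; g(-1/2) = -77/12; g(2) = 137/3.
So the maximum is g(2) = 137/3.

137/3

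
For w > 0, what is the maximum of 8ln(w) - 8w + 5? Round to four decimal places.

g'(w) = 8/w − 8 = 0 gives w = 1.
g''(w) = -8/w², which is negative for w > 0, so this is a local maximum.
g(1) = 8·ln(1) - 8 + 5 ≈ -3.0000.

-3.0000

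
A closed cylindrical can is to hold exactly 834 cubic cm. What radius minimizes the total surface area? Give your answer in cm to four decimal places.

5.1011

With radius r and height h, πr²h = 834 so h = 834/(πr²), and S(r) = 2πr² + 2πrh = 2πr² + 2·834/r.
S'(r) = 4πr − 2·834/r² = 0 ⇒ r³ = 834/(2π), so r ≈ 5.1011 and h = 2r ≈ 10.2022.
S''(r) = 4π + 4·834/r³ > 0, so this is the minimum; S ≈ 490.4845.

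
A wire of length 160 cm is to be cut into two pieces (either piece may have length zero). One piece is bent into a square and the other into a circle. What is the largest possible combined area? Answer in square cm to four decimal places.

Let x be the length used for the square. Square side x/4; circle radius (160−x)/(2π).
A(x) = (x/4)² + π·((160−x)/(2π))² = x²/16 + (160−x)²/(4π) for 0 ≤ x ≤ 160. A'(x) = x/8 − (160−x)/(2π) = 0 gives x = 4·160/(π+4) ≈ 89.6159.
A'' > 0, so the interior critical point is a minimum; the maximum is at an endpoint. A(0) = 2037.1833 and A(160) = 1600.0000, so the largest area is 2037.1833.

2037.1833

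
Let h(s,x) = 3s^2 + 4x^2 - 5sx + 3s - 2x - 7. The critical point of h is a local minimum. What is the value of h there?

-179/23

∂h/∂s = 6s - 5x + 3 = 0 and ∂h/∂x = -5s + 8x - 2 = 0, so (s, x) = (-14/23, -3/23).
The Hessian has h_{ss} = 6, h_{xx} = 8, h_{sx} = -5, giving D = 23 > 0 with h_{ss} > 0, so the point is a local minimum.
h(-14/23, -3/23) = -179/23.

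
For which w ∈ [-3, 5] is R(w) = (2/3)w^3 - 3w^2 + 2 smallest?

-3

R'(w) = 2w^2 - 6w, which vanishes at w = 0 and w = 3.
Evaluating at the critical points and endpoints: R(-3) = -43,  R(0) = 2,  R(3) = -7,  R(5) = 31/3.
Hence the absolute minimum is -43 at w = -3.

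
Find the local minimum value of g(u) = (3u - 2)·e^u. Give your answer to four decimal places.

-2.1496

By the product rule, g'(u) = (3u + 1)·e^u. Since e^u > 0, the only critical point is u = -1/3.
g''(-1/3) has the same sign as 3 > 0, so this is a local minimum.
g(-1/3) = (-3)·e^(-1/3) ≈ -2.1496.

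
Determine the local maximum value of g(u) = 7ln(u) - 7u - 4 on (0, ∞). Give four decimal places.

g'(u) = 7/u − 7 = 0 gives u = 1.
g''(u) = -7/u², which is negative for u > 0, so this is a local maximum.
g(1) = 7·ln(1) - 7 - 4 ≈ -11.0000.

-11.0000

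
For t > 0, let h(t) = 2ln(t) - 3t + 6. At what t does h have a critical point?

2/3

h'(t) = 2/t − 3 = 0 gives t = 2/3.
h''(t) = -2/t², which is negative for t > 0, so this is a local maximum.
h(2/3) = 2·ln(2/3) - 2 + 6 ≈ 3.1891.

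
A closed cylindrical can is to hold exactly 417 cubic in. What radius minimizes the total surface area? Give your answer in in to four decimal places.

With radius r and height h, πr²h = 417 so h = 417/(πr²), and S(r) = 2πr² + 2πrh = 2πr² + 2·417/r.
S'(r) = 4πr − 2·417/r² = 0 ⇒ r³ = 417/(2π), so r ≈ 4.0487 and h = 2r ≈ 8.0975.
S''(r) = 4π + 4·417/r³ > 0, so this is the minimum; S ≈ 308.9858.

4.0487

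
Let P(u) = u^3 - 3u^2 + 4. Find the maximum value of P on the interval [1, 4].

20

Differentiating, P'(u) = 3u^2 - 6u; whose only zero in [1, 4] is u = 2.
Compare values at every candidate in [1, 4]: P(1) = 2; P(2) = 0; P(4) = 20.
So the maximum is P(4) = 20.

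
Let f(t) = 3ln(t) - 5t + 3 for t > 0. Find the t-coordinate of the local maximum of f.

3/5

f'(t) = 3/t − 5 = 0 gives t = 3/5.
f''(t) = -3/t², which is negative for t > 0, so this is a local maximum.
f(3/5) = 3·ln(3/5) - 3 + 3 ≈ -1.5325.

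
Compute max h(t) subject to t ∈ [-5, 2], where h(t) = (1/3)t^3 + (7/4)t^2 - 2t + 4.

Differentiating, h'(t) = t^2 + (7/2)t - 2; which vanishes at t = -4 and t = 1/2.
Candidates: h(-5) = 193/12,  h(-4) = 56/3,  h(1/2) = 167/48,  h(2) = 29/3.
Hence the absolute maximum is 56/3 at t = -4.

56/3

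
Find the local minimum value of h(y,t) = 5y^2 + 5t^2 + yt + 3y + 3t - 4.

-53/11

∂h/∂y = 10y + t + 3 = 0 and ∂h/∂t = y + 10t + 3 = 0, so (y, t) = (-3/11, -3/11).
The Hessian has h_{yy} = 10, h_{tt} = 10, h_{yt} = 1, giving D = 99 > 0 with h_{yy} > 0, so the point is a local minimum.
h(-3/11, -3/11) = -53/11.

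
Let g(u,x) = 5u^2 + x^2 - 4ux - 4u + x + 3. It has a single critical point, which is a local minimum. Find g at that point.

7/4

∂g/∂u = 10u - 4x - 4 = 0 and ∂g/∂x = -4u + 2x + 1 = 0, so (u, x) = (1, 3/2).
The Hessian has g_{uu} = 10, g_{xx} = 2, g_{ux} = -4, giving D = 4 > 0 with g_{uu} > 0, so the point is a local minimum.
g(1, 3/2) = 7/4.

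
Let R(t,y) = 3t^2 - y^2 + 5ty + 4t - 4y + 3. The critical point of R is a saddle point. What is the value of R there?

223/37

∂R/∂t = 6t + 5y + 4 = 0 and ∂R/∂y = 5t - 2y - 4 = 0, so (t, y) = (12/37, -44/37).
The Hessian has R_{tt} = 6, R_{yy} = -2, R_{ty} = 5, giving D = -37 < 0, so the point is a saddle point.
R(12/37, -44/37) = 223/37.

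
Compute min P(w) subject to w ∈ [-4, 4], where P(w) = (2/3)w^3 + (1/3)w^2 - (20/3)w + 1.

-29/3

Differentiating, P'(w) = 2w^2 + (2/3)w - 20/3; which vanishes at w = -2 and w = 5/3.
Candidates: P(-4) = -29/3,  P(-2) = 31/3,  P(5/3) = -494/81,  P(4) = 67/3.
Hence the absolute minimum is -29/3 at w = -4.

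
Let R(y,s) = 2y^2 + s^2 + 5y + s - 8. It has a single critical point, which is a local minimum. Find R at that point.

∂R/∂y = 4y + 5 = 0 and ∂R/∂s = 2s + 1 = 0, so (y, s) = (-5/4, -1/2).
The Hessian has R_{yy} = 4, R_{ss} = 2, R_{ys} = 0, giving D = 8 > 0 with R_{yy} > 0, so the point is a local minimum.
R(-5/4, -1/2) = -91/8.

-91/8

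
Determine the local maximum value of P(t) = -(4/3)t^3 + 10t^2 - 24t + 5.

P'(t) = -4t^2 + 20t - 24 = 0 at t = 2, 3.
P''(t) = -8t + 20. P''(2) = 4 > 0 ⇒ local minimum; P''(3) = -4 < 0 ⇒ local maximum.
So the local maximum value is P(3) = -13.

-13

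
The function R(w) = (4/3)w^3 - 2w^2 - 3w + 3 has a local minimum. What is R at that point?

R'(w) = 4w^2 - 4w - 3 = 0 at w = -1/2, 3/2.
R''(w) = 8w - 4. R''(-1/2) = -8 < 0 ⇒ local maximum; R''(3/2) = 8 > 0 ⇒ local minimum.
The local minimum is R(3/2) = -3/2.

-3/2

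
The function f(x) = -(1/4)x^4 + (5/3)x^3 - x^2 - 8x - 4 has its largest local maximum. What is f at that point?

13/12

f'(x) = -x^3 + 5x^2 - 2x - 8 = 0 at x = -1, 2, 4.
Second-derivative test with f''(x) = -3x^2 + 10x - 2: f''(-1) = -15 < 0 ⇒ local maximum; f''(2) = 6 > 0 ⇒ local minimum; f''(4) = -10 < 0 ⇒ local maximum.
So the largest local maximum value is f(-1) = 13/12.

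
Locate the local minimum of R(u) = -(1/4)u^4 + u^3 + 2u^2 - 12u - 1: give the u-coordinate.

2

R'(u) = -u^3 + 3u^2 + 4u - 12 = 0 at u = -2, 2, 3.
Second-derivative test with R''(u) = -3u^2 + 6u + 4: R''(-2) = -20 < 0 ⇒ local maximum; R''(2) = 4 > 0 ⇒ local minimum; R''(3) = -5 < 0 ⇒ local maximum.
So the local minimum value is R(2) = -13.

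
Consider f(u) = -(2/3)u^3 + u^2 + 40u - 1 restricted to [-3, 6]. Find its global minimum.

-94

f'(u) = -2u^2 + 2u + 40, whose only zero in [-3, 6] is u = 5.
Evaluating at the critical points and endpoints: f(-3) = -94,  f(5) = 422/3,  f(6) = 131.
Hence the absolute minimum is -94 at u = -3.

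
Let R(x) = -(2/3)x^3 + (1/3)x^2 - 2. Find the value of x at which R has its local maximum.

1/3

Critical points: R'(x) = -2x^2 + (2/3)x vanishes at x = 0, 1/3.
Second-derivative test with R''(x) = -4x + 2/3: R''(0) = 2/3 > 0 ⇒ local minimum; R''(1/3) = -2/3 < 0 ⇒ local maximum.
The local maximum is R(1/3) = -161/81.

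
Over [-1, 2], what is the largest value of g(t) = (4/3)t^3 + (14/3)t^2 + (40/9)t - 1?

g'(t) = 4t^2 + (28/3)t + 40/9, whose only zero in [-1, 2] is t = -2/3.
Compare values at every candidate in [-1, 2]: g(-1) = -19/9,  g(-2/3) = -185/81,  g(2) = 335/9.
Hence the absolute maximum is 335/9 at t = 2.

335/9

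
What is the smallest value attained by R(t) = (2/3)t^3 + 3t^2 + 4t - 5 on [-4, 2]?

-47/3

R'(t) = 2t^2 + 6t + 4, which vanishes at t = -2 and t = -1.
Candidates: R(-4) = -47/3,  R(-2) = -19/3,  R(-1) = -20/3,  R(2) = 61/3.
Hence the absolute minimum is -47/3 at t = -4.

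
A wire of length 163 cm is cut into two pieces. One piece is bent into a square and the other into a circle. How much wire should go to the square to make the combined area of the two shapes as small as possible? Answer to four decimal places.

Let x be the length used for the square. Square side x/4; circle radius (163−x)/(2π).
A(x) = (x/4)² + π·((163−x)/(2π))² = x²/16 + (163−x)²/(4π) for 0 ≤ x ≤ 163. A'(x) = x/8 − (163−x)/(2π) = 0 gives x = 4·163/(π+4) ≈ 91.2962.
A'' = 1/8 + 1/(2π) > 0, so this gives the minimum combined area; x ≈ 91.2962 cm to the square.

91.2962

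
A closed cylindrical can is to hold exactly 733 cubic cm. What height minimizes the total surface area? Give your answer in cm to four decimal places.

With radius r and height h, πr²h = 733 so h = 733/(πr²), and S(r) = 2πr² + 2πrh = 2πr² + 2·733/r.
S'(r) = 4πr − 2·733/r² = 0 ⇒ r³ = 733/(2π), so r ≈ 4.8862 and h = 2r ≈ 9.7725.
S''(r) = 4π + 4·733/r³ > 0, so this is the minimum; S ≈ 450.0394.

9.7725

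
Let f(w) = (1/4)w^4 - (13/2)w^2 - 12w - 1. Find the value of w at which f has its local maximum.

Critical points: f'(w) = w^3 - 13w - 12 vanishes at w = -3, -1, 4.
Since f''(w) = 3w^2 - 13, we get f''(-3) = 14 > 0 ⇒ local minimum; f''(-1) = -10 < 0 ⇒ local maximum; f''(4) = 35 > 0 ⇒ local minimum.
So the local maximum value is f(-1) = 19/4.

-1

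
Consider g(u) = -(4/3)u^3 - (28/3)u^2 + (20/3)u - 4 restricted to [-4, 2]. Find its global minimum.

-284/3

Differentiating, g'(u) = -4u^2 - (56/3)u + 20/3; whose only zero in [-4, 2] is u = 1/3.
Candidates: g(-4) = -284/3,  g(1/3) = -232/81,  g(2) = -116/3.
The minimum over the interval is -284/3, attained at u = -4.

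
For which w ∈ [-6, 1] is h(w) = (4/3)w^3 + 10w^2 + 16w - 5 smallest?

The derivative is 4w^2 + 20w + 16, which vanishes at w = -4 and w = -1.
Compare values at every candidate in [-6, 1]: h(-6) = -29,  h(-4) = 17/3,  h(-1) = -37/3,  h(1) = 67/3.
So the minimum is h(-6) = -29.

-6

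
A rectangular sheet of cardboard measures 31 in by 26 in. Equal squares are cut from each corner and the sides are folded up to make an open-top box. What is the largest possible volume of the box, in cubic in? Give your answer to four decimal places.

With cut size x, the volume is V(x) = x(31 − 2x)(26 − 2x) for 0 < x < 13.
V'(x) = 12x^2 − 228x + 806. Setting V'(x) = 0 gives x ≈ 4.6955 (the root in (0, 13)).
V''(x) = 24x − 228 is negative there, so this is the maximum; V ≈ 1685.2332.

1685.2332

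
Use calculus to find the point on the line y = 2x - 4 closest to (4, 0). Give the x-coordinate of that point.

Minimize D(x)^2 = (x - 4)^2 + (2x - 4)^2.
d/dx[D^2] = 2(x - 4) + 2·2·(2x - 4) = 0 ⇒ x = 12/5.
Then y = 4/5 and the distance is √(16/5) ≈ 1.7889.

12/5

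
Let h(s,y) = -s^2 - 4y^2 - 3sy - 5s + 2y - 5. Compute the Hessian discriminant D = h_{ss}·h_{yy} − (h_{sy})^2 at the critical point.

∂h/∂s = -2s - 3y - 5 = 0 and ∂h/∂y = -3s - 8y + 2 = 0, so (s, y) = (-46/7, 19/7).
The Hessian has h_{ss} = -2, h_{yy} = -8, h_{sy} = -3, giving D = 7 > 0 with h_{ss} < 0, so the point is a local maximum.
D = (-2)·(-8) − (-3)^2 = 7.

7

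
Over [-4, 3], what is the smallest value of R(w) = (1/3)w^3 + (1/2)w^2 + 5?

R'(w) = w^2 + w, which vanishes at w = -1 and w = 0.
Evaluating at the critical points and endpoints: R(-4) = -25/3,  R(-1) = 31/6,  R(0) = 5,  R(3) = 37/2.
So the minimum is R(-4) = -25/3.

-25/3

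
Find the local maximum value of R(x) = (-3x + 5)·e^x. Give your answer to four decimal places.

5.8432

R'(x) = (-3)·e^x + (-3x + 5)·1·e^x = (-3x + 2)·e^x. Since e^x > 0, the only critical point is x = 2/3.
R''(2/3) has the same sign as -3 < 0, so this is a local maximum.
R(2/3) = (3)·e^(2/3) ≈ 5.8432.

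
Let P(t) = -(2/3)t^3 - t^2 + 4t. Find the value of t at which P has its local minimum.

P'(t) = -2t^2 - 2t + 4 = 0 at t = -2, 1.
Since P''(t) = -4t - 2, we get P''(-2) = 6 > 0 ⇒ local minimum; P''(1) = -6 < 0 ⇒ local maximum.
So the local minimum value is P(-2) = -20/3.

-2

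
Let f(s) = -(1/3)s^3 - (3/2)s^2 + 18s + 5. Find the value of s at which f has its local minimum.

Critical points: f'(s) = -s^2 - 3s + 18 vanishes at s = -6, 3.
Since f''(s) = -2s - 3, we get f''(-6) = 9 > 0 ⇒ local minimum; f''(3) = -9 < 0 ⇒ local maximum.
Thus f has its local minimum at s = -6, with value -85.

-6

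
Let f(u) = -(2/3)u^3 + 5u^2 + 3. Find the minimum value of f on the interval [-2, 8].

-55/3

The derivative is -2u^2 + 10u, which vanishes at u = 0 and u = 5.
Evaluating at the critical points and endpoints: f(-2) = 85/3, f(0) = 3, f(5) = 134/3, f(8) = -55/3.
Hence the absolute minimum is -55/3 at u = 8.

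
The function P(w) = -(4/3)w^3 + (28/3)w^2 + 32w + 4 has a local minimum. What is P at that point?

-1532/81

Critical points: P'(w) = -4w^2 + (56/3)w + 32 vanishes at w = -4/3, 6.
Since P''(w) = -8w + 56/3, we get P''(-4/3) = 88/3 > 0 ⇒ local minimum; P''(6) = -88/3 < 0 ⇒ local maximum.
So the local minimum value is P(-4/3) = -1532/81.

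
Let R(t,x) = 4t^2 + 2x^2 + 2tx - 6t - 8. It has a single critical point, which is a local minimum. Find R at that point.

∂R/∂t = 8t + 2x - 6 = 0 and ∂R/∂x = 2t + 4x = 0, so (t, x) = (6/7, -3/7).
The Hessian has R_{tt} = 8, R_{xx} = 4, R_{tx} = 2, giving D = 28 > 0 with R_{tt} > 0, so the point is a local minimum.
R(6/7, -3/7) = -74/7.

-74/7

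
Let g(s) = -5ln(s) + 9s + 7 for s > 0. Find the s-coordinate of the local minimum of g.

g'(s) = -5/s + 9 = 0 gives s = 5/9.
g''(s) = 5/s², which is positive for s > 0, so this is a local minimum.
g(5/9) = -5·ln(5/9) + 5 + 7 ≈ 14.9389.

5/9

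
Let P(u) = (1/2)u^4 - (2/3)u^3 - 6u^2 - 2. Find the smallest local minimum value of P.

-67/2

P'(u) = 2u^3 - 2u^2 - 12u = 0 at u = -2, 0, 3.
Since P''(u) = 6u^2 - 4u - 12, we get P''(-2) = 20 > 0 ⇒ local minimum; P''(0) = -12 < 0 ⇒ local maximum; P''(3) = 30 > 0 ⇒ local minimum.
So the smallest local minimum value is P(3) = -67/2.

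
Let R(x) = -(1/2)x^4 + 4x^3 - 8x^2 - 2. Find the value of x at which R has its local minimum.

2

R'(x) = -2x^3 + 12x^2 - 16x = 0 at x = 0, 2, 4.
Second-derivative test with R''(x) = -6x^2 + 24x - 16: R''(0) = -16 < 0 ⇒ local maximum; R''(2) = 8 > 0 ⇒ local minimum; R''(4) = -16 < 0 ⇒ local maximum.
Thus R has its local minimum at x = 2, with value -10.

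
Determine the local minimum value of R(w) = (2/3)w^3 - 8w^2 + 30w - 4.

88/3

R'(w) = 2w^2 - 16w + 30. Setting R'(w) = 0 gives w ∈ {3, 5}.
Since R''(w) = 4w - 16, we get R''(3) = -4 < 0 ⇒ local maximum; R''(5) = 4 > 0 ⇒ local minimum.
The local minimum is R(5) = 88/3.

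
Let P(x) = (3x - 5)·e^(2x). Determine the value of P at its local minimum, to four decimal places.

P'(x) = 3·e^(2x) + (3x - 5)·2·e^(2x) = (6x - 7)·e^(2x). Since e^(2x) > 0, the only critical point is x = 7/6.
P''(7/6) has the same sign as 6 > 0, so this is a local minimum.
P(7/6) = (-3/2)·e^(7/3) ≈ -15.4684.

-15.4684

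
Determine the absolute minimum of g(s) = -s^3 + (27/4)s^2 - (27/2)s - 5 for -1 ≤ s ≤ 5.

-115/4

g'(s) = -3s^2 + (27/2)s - 27/2, which vanishes at s = 3/2 and s = 3.
Evaluating at the critical points and endpoints: g(-1) = 65/4; g(3/2) = -215/16; g(3) = -47/4; g(5) = -115/4.
So the minimum is g(5) = -115/4.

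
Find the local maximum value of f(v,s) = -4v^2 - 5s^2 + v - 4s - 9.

-651/80

∂f/∂v = -8v + 1 = 0 and ∂f/∂s = -10s - 4 = 0, so (v, s) = (1/8, -2/5).
The Hessian has f_{vv} = -8, f_{ss} = -10, f_{vs} = 0, giving D = 80 > 0 with f_{vv} < 0, so the point is a local maximum.
f(1/8, -2/5) = -651/80.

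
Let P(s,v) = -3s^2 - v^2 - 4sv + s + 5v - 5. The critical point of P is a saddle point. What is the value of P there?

-19

∂P/∂s = -6s - 4v + 1 = 0 and ∂P/∂v = -4s - 2v + 5 = 0, so (s, v) = (9/2, -13/2).
The Hessian has P_{ss} = -6, P_{vv} = -2, P_{sv} = -4, giving D = -4 < 0, so the point is a saddle point.
P(9/2, -13/2) = -19.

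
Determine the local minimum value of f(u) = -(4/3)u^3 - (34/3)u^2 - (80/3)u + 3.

41/3

f'(u) = -4u^2 - (68/3)u - 80/3 = 0 at u = -4, -5/3.
Second-derivative test with f''(u) = -8u - 68/3: f''(-4) = 28/3 > 0 ⇒ local minimum; f''(-5/3) = -28/3 < 0 ⇒ local maximum.
The local minimum is f(-4) = 41/3.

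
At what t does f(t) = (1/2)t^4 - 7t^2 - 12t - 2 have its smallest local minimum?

f'(t) = 2t^3 - 14t - 12 = 0 at t = -2, -1, 3.
Second-derivative test with f''(t) = 6t^2 - 14: f''(-2) = 10 > 0 ⇒ local minimum; f''(-1) = -8 < 0 ⇒ local maximum; f''(3) = 40 > 0 ⇒ local minimum.
Thus f has its smallest local minimum at t = 3, with value -121/2.

3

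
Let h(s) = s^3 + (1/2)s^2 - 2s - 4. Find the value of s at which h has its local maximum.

h'(s) = 3s^2 + s - 2 = 0 at s = -1, 2/3.
Second-derivative test with h''(s) = 6s + 1: h''(-1) = -5 < 0 ⇒ local maximum; h''(2/3) = 5 > 0 ⇒ local minimum.
Thus h has its local maximum at s = -1, with value -5/2.

-1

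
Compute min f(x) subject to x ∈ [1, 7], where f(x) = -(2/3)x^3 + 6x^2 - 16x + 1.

f'(x) = -2x^2 + 12x - 16, which vanishes at x = 2 and x = 4.
Compare values at every candidate in [1, 7]: f(1) = -29/3, f(2) = -37/3, f(4) = -29/3, f(7) = -137/3.
The minimum over the interval is -137/3, attained at x = 7.

-137/3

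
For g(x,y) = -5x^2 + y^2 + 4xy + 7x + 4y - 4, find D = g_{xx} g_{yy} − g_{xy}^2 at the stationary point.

-36

∂g/∂x = -10x + 4y + 7 = 0 and ∂g/∂y = 4x + 2y + 4 = 0, so (x, y) = (-1/18, -17/9).
The Hessian has g_{xx} = -10, g_{yy} = 2, g_{xy} = 4, giving D = -36 < 0, so the point is a saddle point.
D = (-10)·(2) − (4)^2 = -36.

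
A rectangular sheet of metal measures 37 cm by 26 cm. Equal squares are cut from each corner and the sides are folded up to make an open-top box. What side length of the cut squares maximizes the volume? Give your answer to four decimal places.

5.0152

With cut size x, the volume is V(x) = x(37 − 2x)(26 − 2x) for 0 < x < 13.
V'(x) = 12x^2 − 252x + 962. Setting V'(x) = 0 gives x ≈ 5.0152 (the root in (0, 13)).
V''(x) = 24x − 252 is negative there, so this is the maximum; V ≈ 2160.0152.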